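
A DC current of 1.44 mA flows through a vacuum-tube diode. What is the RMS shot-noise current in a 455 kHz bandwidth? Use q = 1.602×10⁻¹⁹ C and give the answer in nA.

I_n = √(2qI·B)
2qI·B = 2 × 1.602×10⁻¹⁹ × 1.44×10⁻³ × 4.55×10⁵ = 2.10×10⁻¹⁶ A²
I_n = √(2.10×10⁻¹⁶) = 1.45×10⁻⁸ A = 14.5 nA

14.5 nA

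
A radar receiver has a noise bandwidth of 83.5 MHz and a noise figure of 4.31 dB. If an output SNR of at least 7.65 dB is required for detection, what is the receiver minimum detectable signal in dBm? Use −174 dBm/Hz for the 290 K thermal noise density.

Sensitivity = −174 + 10 log₁₀(B) + NF + SNR_min
= −174 + 79.22 + 4.31 + 7.65
= −82.82 dBm → −82.8 dBm

−82.8 dBm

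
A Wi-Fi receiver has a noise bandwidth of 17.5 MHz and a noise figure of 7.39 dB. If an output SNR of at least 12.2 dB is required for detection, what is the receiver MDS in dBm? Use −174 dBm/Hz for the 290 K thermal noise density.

Sensitivity = −174 + 10 log₁₀(B) + NF + SNR_min
= −174 + 72.43 + 7.39 + 12.2
= −81.98 dBm → −82.0 dBm

−82.0 dBm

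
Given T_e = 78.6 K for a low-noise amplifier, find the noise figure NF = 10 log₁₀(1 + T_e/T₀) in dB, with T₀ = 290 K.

F = 1 + T_e/T₀ = 1 + 78.6/290 = 1.27103
NF = 10 log₁₀(1.27103) = 1.04 dB

1.04 dB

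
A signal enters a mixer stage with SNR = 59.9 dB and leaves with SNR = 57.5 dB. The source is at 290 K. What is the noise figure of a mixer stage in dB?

NF (dB) = SNR_in(dB) − SNR_out(dB) when the source is at T₀
NF = 59.9 − 57.5 = 2.4 dB

2.4 dB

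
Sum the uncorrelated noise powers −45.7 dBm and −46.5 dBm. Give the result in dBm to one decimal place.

Convert to linear, add, convert back:
P₁ = 2.69×10⁻⁸ W, P₂ = 2.24×10⁻⁸ W
P_tot = 4.93×10⁻⁸ W → 10 log₁₀(P_tot / 10⁻³) = −43.1 dBm

−43.1 dBm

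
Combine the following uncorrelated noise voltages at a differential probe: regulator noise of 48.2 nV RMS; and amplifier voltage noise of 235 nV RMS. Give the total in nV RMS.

240 nV

Uncorrelated sources add in power (mean-square): V_tot = √(ΣV_i²)
V_tot = √[(4.82×10⁻⁸)² + (2.35×10⁻⁷)²] = 2.40×10⁻⁷ V = 240 nV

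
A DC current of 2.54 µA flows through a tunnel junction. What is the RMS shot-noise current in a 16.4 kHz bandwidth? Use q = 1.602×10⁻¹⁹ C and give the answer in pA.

I_n = √(2qI·B)
2qI·B = 2 × 1.602×10⁻¹⁹ × 2.54×10⁻⁶ × 1.64×10⁴ = 1.33×10⁻²⁰ A²
I_n = √(1.33×10⁻²⁰) = 1.16×10⁻¹⁰ A = 116 pA

116 pA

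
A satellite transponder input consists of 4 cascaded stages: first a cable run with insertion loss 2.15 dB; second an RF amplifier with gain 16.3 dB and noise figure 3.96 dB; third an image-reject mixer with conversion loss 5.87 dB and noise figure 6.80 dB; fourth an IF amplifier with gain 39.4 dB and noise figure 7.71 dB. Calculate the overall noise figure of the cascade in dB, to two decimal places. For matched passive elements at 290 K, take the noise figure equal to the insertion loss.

6.95 dB

Convert to linear (a loss of L dB is a gain of −L dB): F_i = 10^(NF_i/10), G_i = 10^(G_i,dB/10)
  Stage 1: F_1 = 10^(2.15/10) = 1.641, G_1 = 10^(−2.15/10) = 0.6095
  Stage 2: F_2 = 10^(3.96/10) = 2.489, G_2 = 10^(16.3/10) = 42.66
  Stage 3: F_3 = 10^(6.80/10) = 4.786, G_3 = 10^(−5.87/10) = 0.2588
  Stage 4: F_4 = 10^(7.71/10) = 5.902, G_4 = 10^(39.4/10) = 8710
Friis cascade:
  F = 1.641 + (2.489 − 1)/0.6095 + (4.786 − 1)/26.00 + (5.902 − 1)/6.730 = 4.957
NF = 10 log₁₀(4.957) = 6.95 dB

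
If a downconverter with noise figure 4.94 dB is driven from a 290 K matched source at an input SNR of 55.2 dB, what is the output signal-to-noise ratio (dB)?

50.26 dB

By definition F = SNR_in/SNR_out, so in dB: SNR_out = SNR_in − NF
SNR_out = 55.2 − 4.94 = 50.26 dB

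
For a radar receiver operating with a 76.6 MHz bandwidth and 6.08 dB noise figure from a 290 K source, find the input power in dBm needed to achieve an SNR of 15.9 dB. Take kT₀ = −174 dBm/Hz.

−73.2 dBm

Sensitivity = −174 + 10 log₁₀(B) + NF + SNR_min
= −174 + 78.84 + 6.08 + 15.9
= −73.18 dBm → −73.2 dBm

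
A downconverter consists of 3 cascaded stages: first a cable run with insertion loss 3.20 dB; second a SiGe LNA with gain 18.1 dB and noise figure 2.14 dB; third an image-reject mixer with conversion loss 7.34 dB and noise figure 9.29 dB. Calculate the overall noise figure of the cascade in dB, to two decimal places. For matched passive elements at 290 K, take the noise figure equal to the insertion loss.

Convert to linear (a loss of L dB is a gain of −L dB): F_i = 10^(NF_i/10), G_i = 10^(G_i,dB/10)
  Stage 1: F_1 = 10^(3.20/10) = 2.089, G_1 = 10^(−3.20/10) = 0.4786
  Stage 2: F_2 = 10^(2.14/10) = 1.637, G_2 = 10^(18.1/10) = 64.57
  Stage 3: F_3 = 10^(9.29/10) = 8.492, G_3 = 10^(−7.34/10) = 0.1845
Friis cascade:
  F = 2.089 + (1.637 − 1)/0.4786 + (8.492 − 1)/30.90 = 3.662
NF = 10 log₁₀(3.662) = 5.64 dB

5.64 dB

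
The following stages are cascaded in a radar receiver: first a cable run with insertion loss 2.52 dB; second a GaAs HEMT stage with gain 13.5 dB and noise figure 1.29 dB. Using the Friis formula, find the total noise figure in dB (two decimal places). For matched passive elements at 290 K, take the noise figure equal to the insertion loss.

Convert to linear (a loss of L dB is a gain of −L dB): F_i = 10^(NF_i/10), G_i = 10^(G_i,dB/10)
  Stage 1: F_1 = 10^(2.52/10) = 1.786, G_1 = 10^(−2.52/10) = 0.5598
  Stage 2: F_2 = 10^(1.29/10) = 1.346, G_2 = 10^(13.5/10) = 22.39
Friis cascade:
  F = 1.786 + (1.346 − 1)/0.5598 = 2.404
NF = 10 log₁₀(2.404) = 3.81 dB

3.81 dB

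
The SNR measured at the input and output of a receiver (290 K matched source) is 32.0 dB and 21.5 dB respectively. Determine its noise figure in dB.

10.5 dB

NF (dB) = SNR_in(dB) − SNR_out(dB) when the source is at T₀
NF = 32.0 − 21.5 = 10.5 dB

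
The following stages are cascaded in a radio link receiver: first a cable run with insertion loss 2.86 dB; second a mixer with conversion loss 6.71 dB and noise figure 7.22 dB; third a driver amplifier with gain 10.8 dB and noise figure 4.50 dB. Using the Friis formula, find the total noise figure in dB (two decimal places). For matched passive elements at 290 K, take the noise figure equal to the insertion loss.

Convert to linear (a loss of L dB is a gain of −L dB): F_i = 10^(NF_i/10), G_i = 10^(G_i,dB/10)
  Stage 1: F_1 = 10^(2.86/10) = 1.932, G_1 = 10^(−2.86/10) = 0.5176
  Stage 2: F_2 = 10^(7.22/10) = 5.272, G_2 = 10^(−6.71/10) = 0.2133
  Stage 3: F_3 = 10^(4.50/10) = 2.818, G_3 = 10^(10.8/10) = 12.02
Friis cascade:
  F = 1.932 + (5.272 − 1)/0.5176 + (2.818 − 1)/0.1104 = 26.66
NF = 10 log₁₀(26.66) = 14.26 dB

14.26 dB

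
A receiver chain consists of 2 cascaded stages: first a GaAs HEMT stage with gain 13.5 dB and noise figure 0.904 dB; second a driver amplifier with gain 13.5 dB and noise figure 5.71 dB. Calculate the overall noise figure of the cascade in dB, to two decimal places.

Convert to linear (a loss of L dB is a gain of −L dB): F_i = 10^(NF_i/10), G_i = 10^(G_i,dB/10)
  Stage 1: F_1 = 10^(0.904/10) = 1.231, G_1 = 10^(13.5/10) = 22.39
  Stage 2: F_2 = 10^(5.71/10) = 3.724, G_2 = 10^(13.5/10) = 22.39
Friis cascade:
  F = 1.231 + (3.724 − 1)/22.39 = 1.353
NF = 10 log₁₀(1.353) = 1.31 dB

1.31 dB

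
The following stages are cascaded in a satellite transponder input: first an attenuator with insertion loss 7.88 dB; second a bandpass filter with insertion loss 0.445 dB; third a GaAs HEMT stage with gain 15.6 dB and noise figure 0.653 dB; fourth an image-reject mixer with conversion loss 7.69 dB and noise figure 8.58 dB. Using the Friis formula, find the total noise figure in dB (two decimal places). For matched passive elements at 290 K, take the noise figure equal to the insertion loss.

Convert to linear (a loss of L dB is a gain of −L dB): F_i = 10^(NF_i/10), G_i = 10^(G_i,dB/10)
  Stage 1: F_1 = 10^(7.88/10) = 6.138, G_1 = 10^(−7.88/10) = 0.1629
  Stage 2: F_2 = 10^(0.445/10) = 1.108, G_2 = 10^(−0.445/10) = 0.9026
  Stage 3: F_3 = 10^(0.653/10) = 1.162, G_3 = 10^(15.6/10) = 36.31
  Stage 4: F_4 = 10^(8.58/10) = 7.211, G_4 = 10^(−7.69/10) = 0.1702
Friis cascade:
  F = 6.138 + (1.108 − 1)/0.1629 + (1.162 − 1)/0.1471 + (7.211 − 1)/5.339 = 9.066
NF = 10 log₁₀(9.066) = 9.57 dB

9.57 dB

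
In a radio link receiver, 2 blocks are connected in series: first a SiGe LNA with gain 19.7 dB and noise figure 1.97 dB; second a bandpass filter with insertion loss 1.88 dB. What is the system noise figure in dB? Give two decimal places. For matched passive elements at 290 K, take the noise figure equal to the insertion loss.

Convert to linear (a loss of L dB is a gain of −L dB): F_i = 10^(NF_i/10), G_i = 10^(G_i,dB/10)
  Stage 1: F_1 = 10^(1.97/10) = 1.574, G_1 = 10^(19.7/10) = 93.33
  Stage 2: F_2 = 10^(1.88/10) = 1.542, G_2 = 10^(−1.88/10) = 0.6486
Friis cascade:
  F = 1.574 + (1.542 − 1)/93.33 = 1.580
NF = 10 log₁₀(1.580) = 1.99 dB

1.99 dB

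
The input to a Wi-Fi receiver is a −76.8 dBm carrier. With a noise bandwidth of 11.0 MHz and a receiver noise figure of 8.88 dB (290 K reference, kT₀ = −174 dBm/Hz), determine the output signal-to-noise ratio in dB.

17.9 dB

Noise floor: N = −174 + 10 log₁₀(B) + NF
10 log₁₀(1.10×10⁷) = 70.41 dB
N = −174 + 70.41 + 8.88 = −94.71 dBm
SNR = P_sig − N = −76.8 − (−94.71) = 17.91 dB → 17.9 dB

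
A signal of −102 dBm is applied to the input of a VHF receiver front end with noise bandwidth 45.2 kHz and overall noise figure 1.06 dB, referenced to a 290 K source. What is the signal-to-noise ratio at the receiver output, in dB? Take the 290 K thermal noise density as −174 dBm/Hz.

Noise floor: N = −174 + 10 log₁₀(B) + NF
10 log₁₀(4.52×10⁴) = 46.55 dB
N = −174 + 46.55 + 1.06 = −126.39 dBm
SNR = P_sig − N = −102 − (−126.39) = 24.39 dB → 24.4 dB

24.4 dB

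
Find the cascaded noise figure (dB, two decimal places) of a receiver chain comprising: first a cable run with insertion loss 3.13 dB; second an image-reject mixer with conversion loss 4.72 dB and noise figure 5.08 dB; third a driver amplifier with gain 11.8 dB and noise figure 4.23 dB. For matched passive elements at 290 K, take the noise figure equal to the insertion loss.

12.22 dB

Convert to linear (a loss of L dB is a gain of −L dB): F_i = 10^(NF_i/10), G_i = 10^(G_i,dB/10)
  Stage 1: F_1 = 10^(3.13/10) = 2.056, G_1 = 10^(−3.13/10) = 0.4864
  Stage 2: F_2 = 10^(5.08/10) = 3.221, G_2 = 10^(−4.72/10) = 0.3373
  Stage 3: F_3 = 10^(4.23/10) = 2.649, G_3 = 10^(11.8/10) = 15.14
Friis cascade:
  F = 2.056 + (3.221 − 1)/0.4864 + (2.649 − 1)/0.1641 = 16.67
NF = 10 log₁₀(16.67) = 12.22 dB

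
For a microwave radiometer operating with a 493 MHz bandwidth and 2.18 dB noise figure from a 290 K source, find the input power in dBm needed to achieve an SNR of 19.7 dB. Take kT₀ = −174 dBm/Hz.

Sensitivity = −174 + 10 log₁₀(B) + NF + SNR_min
= −174 + 86.93 + 2.18 + 19.7
= −65.19 dBm → −65.2 dBm

−65.2 dBm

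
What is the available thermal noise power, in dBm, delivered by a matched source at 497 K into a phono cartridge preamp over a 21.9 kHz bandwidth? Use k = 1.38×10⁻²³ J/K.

−128.2 dBm

P_n = kTB = 1.38×10⁻²³ × 497 × 2.19×10⁴ = 1.50×10⁻¹⁶ W
In dBm: 10 log₁₀(1.50×10⁻¹⁶ / 10⁻³) = −128.2 dBm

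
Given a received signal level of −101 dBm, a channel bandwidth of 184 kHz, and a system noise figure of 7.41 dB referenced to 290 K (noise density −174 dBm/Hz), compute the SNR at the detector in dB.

12.9 dB

Noise floor: N = −174 + 10 log₁₀(B) + NF
10 log₁₀(1.84×10⁵) = 52.65 dB
N = −174 + 52.65 + 7.41 = −113.94 dBm
SNR = P_sig − N = −101 − (−113.94) = 12.94 dB → 12.9 dB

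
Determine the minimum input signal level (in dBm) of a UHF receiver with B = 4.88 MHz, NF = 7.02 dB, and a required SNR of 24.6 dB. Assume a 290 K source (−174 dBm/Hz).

Sensitivity = −174 + 10 log₁₀(B) + NF + SNR_min
= −174 + 66.88 + 7.02 + 24.6
= −75.50 dBm → −75.5 dBm

−75.5 dBm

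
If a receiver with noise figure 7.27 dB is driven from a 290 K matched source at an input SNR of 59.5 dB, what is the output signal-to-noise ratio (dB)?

52.23 dB

By definition F = SNR_in/SNR_out, so in dB: SNR_out = SNR_in − NF
SNR_out = 59.5 − 7.27 = 52.23 dB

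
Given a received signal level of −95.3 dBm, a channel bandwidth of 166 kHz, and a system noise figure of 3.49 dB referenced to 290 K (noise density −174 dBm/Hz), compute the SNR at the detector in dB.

23.0 dB

Noise floor: N = −174 + 10 log₁₀(B) + NF
10 log₁₀(1.66×10⁵) = 52.2 dB
N = −174 + 52.2 + 3.49 = −118.31 dBm
SNR = P_sig − N = −95.3 − (−118.31) = 23.01 dB → 23.0 dB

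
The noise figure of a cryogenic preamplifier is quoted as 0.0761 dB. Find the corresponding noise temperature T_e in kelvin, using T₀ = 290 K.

F = 10^(0.0761/10) = 1.01768
T_e = (F − 1)·T₀ = (1.01768 − 1) × 290 = 5.13 K

5.13 K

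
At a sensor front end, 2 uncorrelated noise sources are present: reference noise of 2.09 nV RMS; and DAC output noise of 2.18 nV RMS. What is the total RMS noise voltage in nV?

Uncorrelated sources add in power (mean-square): V_tot = √(ΣV_i²)
V_tot = √[(2.09×10⁻⁹)² + (2.18×10⁻⁹)²] = 3.02×10⁻⁹ V = 3.02 nV

3.02 nV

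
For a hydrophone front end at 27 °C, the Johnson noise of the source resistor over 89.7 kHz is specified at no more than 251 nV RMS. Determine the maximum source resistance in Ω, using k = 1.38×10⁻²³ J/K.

T = 27 °C + 273.15 = 300.15 K
Johnson–Nyquist: V_n = √(4kTRB) ⇒ R = V_n² / (4kTB)
4kTB = 4 × 1.38×10⁻²³ × 300.15 × 8.97×10⁴ = 1.49×10⁻¹⁵
R = (2.51×10⁻⁷)² / 1.49×10⁻¹⁵ = 4.24×10¹ Ω = 42.4 Ω

42.4 Ω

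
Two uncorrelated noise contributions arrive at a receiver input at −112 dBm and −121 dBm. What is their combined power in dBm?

Convert to linear, add, convert back:
P₁ = 6.31×10⁻¹⁵ W, P₂ = 7.94×10⁻¹⁶ W
P_tot = 7.10×10⁻¹⁵ W → 10 log₁₀(P_tot / 10⁻³) = −111.5 dBm

−111.5 dBm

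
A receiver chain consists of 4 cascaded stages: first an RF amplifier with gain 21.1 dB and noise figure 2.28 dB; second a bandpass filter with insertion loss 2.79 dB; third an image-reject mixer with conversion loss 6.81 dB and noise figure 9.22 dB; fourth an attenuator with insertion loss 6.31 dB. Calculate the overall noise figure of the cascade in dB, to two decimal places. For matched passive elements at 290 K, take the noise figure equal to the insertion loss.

3.09 dB

Convert to linear (a loss of L dB is a gain of −L dB): F_i = 10^(NF_i/10), G_i = 10^(G_i,dB/10)
  Stage 1: F_1 = 10^(2.28/10) = 1.690, G_1 = 10^(21.1/10) = 128.8
  Stage 2: F_2 = 10^(2.79/10) = 1.901, G_2 = 10^(−2.79/10) = 0.5260
  Stage 3: F_3 = 10^(9.22/10) = 8.356, G_3 = 10^(−6.81/10) = 0.2084
  Stage 4: F_4 = 10^(6.31/10) = 4.276, G_4 = 10^(−6.31/10) = 0.2339
Friis cascade:
  F = 1.690 + (1.901 − 1)/128.8 + (8.356 − 1)/67.76 + (4.276 − 1)/14.13 = 2.038
NF = 10 log₁₀(2.038) = 3.09 dB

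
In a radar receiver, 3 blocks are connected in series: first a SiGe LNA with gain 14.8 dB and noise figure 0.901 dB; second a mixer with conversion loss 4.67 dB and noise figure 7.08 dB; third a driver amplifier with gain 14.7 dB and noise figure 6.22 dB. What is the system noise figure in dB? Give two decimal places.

Convert to linear (a loss of L dB is a gain of −L dB): F_i = 10^(NF_i/10), G_i = 10^(G_i,dB/10)
  Stage 1: F_1 = 10^(0.901/10) = 1.231, G_1 = 10^(14.8/10) = 30.20
  Stage 2: F_2 = 10^(7.08/10) = 5.105, G_2 = 10^(−4.67/10) = 0.3412
  Stage 3: F_3 = 10^(6.22/10) = 4.188, G_3 = 10^(14.7/10) = 29.51
Friis cascade:
  F = 1.231 + (5.105 − 1)/30.20 + (4.188 − 1)/10.30 = 1.676
NF = 10 log₁₀(1.676) = 2.24 dB

2.24 dB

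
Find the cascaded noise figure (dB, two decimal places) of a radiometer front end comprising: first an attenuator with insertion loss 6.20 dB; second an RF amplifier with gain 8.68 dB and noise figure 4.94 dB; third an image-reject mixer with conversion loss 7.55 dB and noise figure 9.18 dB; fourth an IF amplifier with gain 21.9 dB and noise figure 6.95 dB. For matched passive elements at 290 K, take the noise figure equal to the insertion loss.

Convert to linear (a loss of L dB is a gain of −L dB): F_i = 10^(NF_i/10), G_i = 10^(G_i,dB/10)
  Stage 1: F_1 = 10^(6.20/10) = 4.169, G_1 = 10^(−6.20/10) = 0.2399
  Stage 2: F_2 = 10^(4.94/10) = 3.119, G_2 = 10^(8.68/10) = 7.379
  Stage 3: F_3 = 10^(9.18/10) = 8.279, G_3 = 10^(−7.55/10) = 0.1758
  Stage 4: F_4 = 10^(6.95/10) = 4.955, G_4 = 10^(21.9/10) = 154.9
Friis cascade:
  F = 4.169 + (3.119 − 1)/0.2399 + (8.279 − 1)/1.770 + (4.955 − 1)/0.3112 = 29.82
NF = 10 log₁₀(29.82) = 14.75 dB

14.75 dB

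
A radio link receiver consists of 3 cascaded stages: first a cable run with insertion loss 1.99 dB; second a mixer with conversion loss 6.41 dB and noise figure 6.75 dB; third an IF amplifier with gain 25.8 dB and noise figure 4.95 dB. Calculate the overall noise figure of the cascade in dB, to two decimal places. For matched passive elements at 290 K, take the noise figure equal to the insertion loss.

13.46 dB

Convert to linear (a loss of L dB is a gain of −L dB): F_i = 10^(NF_i/10), G_i = 10^(G_i,dB/10)
  Stage 1: F_1 = 10^(1.99/10) = 1.581, G_1 = 10^(−1.99/10) = 0.6324
  Stage 2: F_2 = 10^(6.75/10) = 4.732, G_2 = 10^(−6.41/10) = 0.2286
  Stage 3: F_3 = 10^(4.95/10) = 3.126, G_3 = 10^(25.8/10) = 380.2
Friis cascade:
  F = 1.581 + (4.732 − 1)/0.6324 + (3.126 − 1)/0.1445 = 22.19
NF = 10 log₁₀(22.19) = 13.46 dB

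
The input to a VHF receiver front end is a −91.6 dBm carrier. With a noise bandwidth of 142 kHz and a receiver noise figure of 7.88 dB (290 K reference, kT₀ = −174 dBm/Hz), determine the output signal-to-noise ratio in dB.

23.0 dB

Noise floor: N = −174 + 10 log₁₀(B) + NF
10 log₁₀(1.42×10⁵) = 51.52 dB
N = −174 + 51.52 + 7.88 = −114.60 dBm
SNR = P_sig − N = −91.6 − (−114.60) = 23.00 dB → 23.0 dB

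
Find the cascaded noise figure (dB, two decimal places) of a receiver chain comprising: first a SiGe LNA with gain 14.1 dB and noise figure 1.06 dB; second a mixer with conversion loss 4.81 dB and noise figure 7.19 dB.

1.59 dB

Convert to linear (a loss of L dB is a gain of −L dB): F_i = 10^(NF_i/10), G_i = 10^(G_i,dB/10)
  Stage 1: F_1 = 10^(1.06/10) = 1.276, G_1 = 10^(14.1/10) = 25.70
  Stage 2: F_2 = 10^(7.19/10) = 5.236, G_2 = 10^(−4.81/10) = 0.3304
Friis cascade:
  F = 1.276 + (5.236 − 1)/25.70 = 1.441
NF = 10 log₁₀(1.441) = 1.59 dB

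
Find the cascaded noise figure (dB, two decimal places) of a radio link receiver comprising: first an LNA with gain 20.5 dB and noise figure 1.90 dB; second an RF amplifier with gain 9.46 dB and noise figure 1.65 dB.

Convert to linear (a loss of L dB is a gain of −L dB): F_i = 10^(NF_i/10), G_i = 10^(G_i,dB/10)
  Stage 1: F_1 = 10^(1.90/10) = 1.549, G_1 = 10^(20.5/10) = 112.2
  Stage 2: F_2 = 10^(1.65/10) = 1.462, G_2 = 10^(9.46/10) = 8.831
Friis cascade:
  F = 1.549 + (1.462 − 1)/112.2 = 1.553
NF = 10 log₁₀(1.553) = 1.91 dB

1.91 dB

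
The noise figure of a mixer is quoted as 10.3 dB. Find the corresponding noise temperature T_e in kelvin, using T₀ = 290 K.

2817 K

F = 10^(10.3/10) = 10.7152
T_e = (F − 1)·T₀ = (10.7152 − 1) × 290 = 2817 K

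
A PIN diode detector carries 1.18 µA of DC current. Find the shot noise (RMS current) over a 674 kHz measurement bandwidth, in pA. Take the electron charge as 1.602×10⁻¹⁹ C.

I_n = √(2qI·B)
2qI·B = 2 × 1.602×10⁻¹⁹ × 1.18×10⁻⁶ × 6.74×10⁵ = 2.55×10⁻¹⁹ A²
I_n = √(2.55×10⁻¹⁹) = 5.05×10⁻¹⁰ A = 505 pA

505 pA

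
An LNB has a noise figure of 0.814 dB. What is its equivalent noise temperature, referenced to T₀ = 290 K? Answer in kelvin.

F = 10^(0.814/10) = 1.20615
T_e = (F − 1)·T₀ = (1.20615 − 1) × 290 = 59.8 K

59.8 K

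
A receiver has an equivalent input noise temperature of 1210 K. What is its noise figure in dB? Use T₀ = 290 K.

7.14 dB

F = 1 + T_e/T₀ = 1 + 1210/290 = 5.17241
NF = 10 log₁₀(5.17241) = 7.14 dB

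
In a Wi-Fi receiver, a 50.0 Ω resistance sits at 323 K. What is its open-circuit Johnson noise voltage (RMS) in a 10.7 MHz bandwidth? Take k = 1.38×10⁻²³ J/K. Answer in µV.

3.09 µV

V_n = √(4kTRB)
4kTRB = 4 × 1.38×10⁻²³ × 323 × 5.00×10¹ × 1.07×10⁷ = 9.54×10⁻¹² V²
V_n = √(9.54×10⁻¹²) = 3.09×10⁻⁶ V = 3.09 µV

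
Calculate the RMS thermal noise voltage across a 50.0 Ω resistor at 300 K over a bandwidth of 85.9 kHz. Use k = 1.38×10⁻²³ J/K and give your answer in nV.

V_n = √(4kTRB)
4kTRB = 4 × 1.38×10⁻²³ × 300 × 5.00×10¹ × 8.59×10⁴ = 7.11×10⁻¹⁴ V²
V_n = √(7.11×10⁻¹⁴) = 2.67×10⁻⁷ V = 267 nV

267 nV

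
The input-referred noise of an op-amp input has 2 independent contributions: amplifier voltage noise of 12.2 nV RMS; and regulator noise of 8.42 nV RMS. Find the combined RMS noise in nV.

Uncorrelated sources add in power (mean-square): V_tot = √(ΣV_i²)
V_tot = √[(1.22×10⁻⁸)² + (8.42×10⁻⁹)²] = 1.48×10⁻⁸ V = 14.8 nV

14.8 nV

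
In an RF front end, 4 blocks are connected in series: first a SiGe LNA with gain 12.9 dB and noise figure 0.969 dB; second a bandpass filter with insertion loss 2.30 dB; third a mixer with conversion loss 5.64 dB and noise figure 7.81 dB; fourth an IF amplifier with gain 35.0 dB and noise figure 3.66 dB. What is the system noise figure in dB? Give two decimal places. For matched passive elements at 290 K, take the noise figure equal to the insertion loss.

Convert to linear (a loss of L dB is a gain of −L dB): F_i = 10^(NF_i/10), G_i = 10^(G_i,dB/10)
  Stage 1: F_1 = 10^(0.969/10) = 1.250, G_1 = 10^(12.9/10) = 19.50
  Stage 2: F_2 = 10^(2.30/10) = 1.698, G_2 = 10^(−2.30/10) = 0.5888
  Stage 3: F_3 = 10^(7.81/10) = 6.039, G_3 = 10^(−5.64/10) = 0.2729
  Stage 4: F_4 = 10^(3.66/10) = 2.323, G_4 = 10^(35.0/10) = 3162
Friis cascade:
  F = 1.250 + (1.698 − 1)/19.50 + (6.039 − 1)/11.48 + (2.323 − 1)/3.133 = 2.147
NF = 10 log₁₀(2.147) = 3.32 dB

3.32 dB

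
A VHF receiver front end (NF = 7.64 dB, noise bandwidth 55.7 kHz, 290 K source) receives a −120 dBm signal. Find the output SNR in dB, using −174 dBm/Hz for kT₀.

Noise floor: N = −174 + 10 log₁₀(B) + NF
10 log₁₀(5.57×10⁴) = 47.46 dB
N = −174 + 47.46 + 7.64 = −118.90 dBm
SNR = P_sig − N = −120 − (−118.90) = −1.10 dB → −1.1 dB

−1.1 dB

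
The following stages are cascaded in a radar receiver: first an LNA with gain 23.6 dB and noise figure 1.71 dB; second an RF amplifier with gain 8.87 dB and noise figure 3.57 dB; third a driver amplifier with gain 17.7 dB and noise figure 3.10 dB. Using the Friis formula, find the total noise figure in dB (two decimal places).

Convert to linear (a loss of L dB is a gain of −L dB): F_i = 10^(NF_i/10), G_i = 10^(G_i,dB/10)
  Stage 1: F_1 = 10^(1.71/10) = 1.483, G_1 = 10^(23.6/10) = 229.1
  Stage 2: F_2 = 10^(3.57/10) = 2.275, G_2 = 10^(8.87/10) = 7.709
  Stage 3: F_3 = 10^(3.10/10) = 2.042, G_3 = 10^(17.7/10) = 58.88
Friis cascade:
  F = 1.483 + (2.275 − 1)/229.1 + (2.042 − 1)/1766 = 1.489
NF = 10 log₁₀(1.489) = 1.73 dB

1.73 dB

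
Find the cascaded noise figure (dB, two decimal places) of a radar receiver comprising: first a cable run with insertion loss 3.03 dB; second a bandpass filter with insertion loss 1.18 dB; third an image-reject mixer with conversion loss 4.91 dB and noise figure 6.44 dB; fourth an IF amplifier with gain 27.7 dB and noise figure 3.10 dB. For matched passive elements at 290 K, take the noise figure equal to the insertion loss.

Convert to linear (a loss of L dB is a gain of −L dB): F_i = 10^(NF_i/10), G_i = 10^(G_i,dB/10)
  Stage 1: F_1 = 10^(3.03/10) = 2.009, G_1 = 10^(−3.03/10) = 0.4977
  Stage 2: F_2 = 10^(1.18/10) = 1.312, G_2 = 10^(−1.18/10) = 0.7621
  Stage 3: F_3 = 10^(6.44/10) = 4.406, G_3 = 10^(−4.91/10) = 0.3228
  Stage 4: F_4 = 10^(3.10/10) = 2.042, G_4 = 10^(27.7/10) = 588.8
Friis cascade:
  F = 2.009 + (1.312 − 1)/0.4977 + (4.406 − 1)/0.3793 + (2.042 − 1)/0.1225 = 20.12
NF = 10 log₁₀(20.12) = 13.04 dB

13.04 dB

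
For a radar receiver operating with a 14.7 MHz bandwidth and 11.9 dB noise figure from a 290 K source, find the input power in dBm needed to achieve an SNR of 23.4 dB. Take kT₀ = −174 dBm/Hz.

Sensitivity = −174 + 10 log₁₀(B) + NF + SNR_min
= −174 + 71.67 + 11.9 + 23.4
= −67.03 dBm → −67.0 dBm

−67.0 dBm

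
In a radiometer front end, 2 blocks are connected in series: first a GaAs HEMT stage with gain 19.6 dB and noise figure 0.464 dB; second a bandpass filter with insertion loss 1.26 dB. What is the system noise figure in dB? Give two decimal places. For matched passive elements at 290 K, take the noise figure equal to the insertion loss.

0.48 dB

Convert to linear (a loss of L dB is a gain of −L dB): F_i = 10^(NF_i/10), G_i = 10^(G_i,dB/10)
  Stage 1: F_1 = 10^(0.464/10) = 1.113, G_1 = 10^(19.6/10) = 91.20
  Stage 2: F_2 = 10^(1.26/10) = 1.337, G_2 = 10^(−1.26/10) = 0.7482
Friis cascade:
  F = 1.113 + (1.337 − 1)/91.20 = 1.116
NF = 10 log₁₀(1.116) = 0.48 dB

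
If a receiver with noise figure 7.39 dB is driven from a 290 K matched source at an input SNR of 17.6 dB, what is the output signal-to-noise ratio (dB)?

10.21 dB

By definition F = SNR_in/SNR_out, so in dB: SNR_out = SNR_in − NF
SNR_out = 17.6 − 7.39 = 10.21 dB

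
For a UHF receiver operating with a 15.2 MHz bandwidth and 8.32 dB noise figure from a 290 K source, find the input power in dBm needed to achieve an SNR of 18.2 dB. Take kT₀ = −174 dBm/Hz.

−75.7 dBm

Sensitivity = −174 + 10 log₁₀(B) + NF + SNR_min
= −174 + 71.82 + 8.32 + 18.2
= −75.66 dBm → −75.7 dBm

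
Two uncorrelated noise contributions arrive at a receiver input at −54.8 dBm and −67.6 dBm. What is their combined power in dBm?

−54.6 dBm

Convert to linear, add, convert back:
P₁ = 3.31×10⁻⁹ W, P₂ = 1.74×10⁻¹⁰ W
P_tot = 3.49×10⁻⁹ W → 10 log₁₀(P_tot / 10⁻³) = −54.6 dBm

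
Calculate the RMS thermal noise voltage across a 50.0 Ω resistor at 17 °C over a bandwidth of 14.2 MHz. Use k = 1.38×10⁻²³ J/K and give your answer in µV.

T = 17 °C + 273.15 = 290.15 K
V_n = √(4kTRB)
4kTRB = 4 × 1.38×10⁻²³ × 290.15 × 5.00×10¹ × 1.42×10⁷ = 1.14×10⁻¹¹ V²
V_n = √(1.14×10⁻¹¹) = 3.37×10⁻⁶ V = 3.37 µV

3.37 µV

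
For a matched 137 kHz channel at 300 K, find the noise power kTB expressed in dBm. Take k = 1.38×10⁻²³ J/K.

−122.5 dBm

P_n = kTB = 1.38×10⁻²³ × 300 × 1.37×10⁵ = 5.67×10⁻¹⁶ W
In dBm: 10 log₁₀(5.67×10⁻¹⁶ / 10⁻³) = −122.5 dBm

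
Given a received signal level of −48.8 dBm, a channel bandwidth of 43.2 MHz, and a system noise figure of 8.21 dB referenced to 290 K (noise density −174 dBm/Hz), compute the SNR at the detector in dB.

40.6 dB

Noise floor: N = −174 + 10 log₁₀(B) + NF
10 log₁₀(4.32×10⁷) = 76.35 dB
N = −174 + 76.35 + 8.21 = −89.44 dBm
SNR = P_sig − N = −48.8 − (−89.44) = 40.64 dB → 40.6 dB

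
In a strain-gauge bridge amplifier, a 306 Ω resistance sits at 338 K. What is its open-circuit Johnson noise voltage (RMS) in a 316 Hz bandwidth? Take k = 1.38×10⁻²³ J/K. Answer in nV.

42.5 nV

V_n = √(4kTRB)
4kTRB = 4 × 1.38×10⁻²³ × 338 × 3.06×10² × 3.16×10² = 1.80×10⁻¹⁵ V²
V_n = √(1.80×10⁻¹⁵) = 4.25×10⁻⁸ V = 42.5 nV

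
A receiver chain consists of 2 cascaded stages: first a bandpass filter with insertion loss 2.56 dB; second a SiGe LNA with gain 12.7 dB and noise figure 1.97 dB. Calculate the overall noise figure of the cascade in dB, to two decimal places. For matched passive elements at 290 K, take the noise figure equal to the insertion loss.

4.53 dB

Convert to linear (a loss of L dB is a gain of −L dB): F_i = 10^(NF_i/10), G_i = 10^(G_i,dB/10)
  Stage 1: F_1 = 10^(2.56/10) = 1.803, G_1 = 10^(−2.56/10) = 0.5546
  Stage 2: F_2 = 10^(1.97/10) = 1.574, G_2 = 10^(12.7/10) = 18.62
Friis cascade:
  F = 1.803 + (1.574 − 1)/0.5546 = 2.838
NF = 10 log₁₀(2.838) = 4.53 dB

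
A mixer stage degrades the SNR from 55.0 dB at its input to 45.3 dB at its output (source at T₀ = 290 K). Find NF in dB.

NF (dB) = SNR_in(dB) − SNR_out(dB) when the source is at T₀
NF = 55.0 − 45.3 = 9.7 dB

9.7 dB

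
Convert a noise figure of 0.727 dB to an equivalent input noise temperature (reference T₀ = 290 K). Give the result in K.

52.8 K

F = 10^(0.727/10) = 1.18222
T_e = (F − 1)·T₀ = (1.18222 − 1) × 290 = 52.8 K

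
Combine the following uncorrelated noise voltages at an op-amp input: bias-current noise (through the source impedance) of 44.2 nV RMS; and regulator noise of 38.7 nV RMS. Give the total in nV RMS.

Uncorrelated sources add in power (mean-square): V_tot = √(ΣV_i²)
V_tot = √[(4.42×10⁻⁸)² + (3.87×10⁻⁸)²] = 5.87×10⁻⁸ V = 58.7 nV

58.7 nV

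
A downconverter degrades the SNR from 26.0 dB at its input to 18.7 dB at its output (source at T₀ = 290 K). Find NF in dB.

NF (dB) = SNR_in(dB) − SNR_out(dB) when the source is at T₀
NF = 26.0 − 18.7 = 7.3 dB

7.3 dB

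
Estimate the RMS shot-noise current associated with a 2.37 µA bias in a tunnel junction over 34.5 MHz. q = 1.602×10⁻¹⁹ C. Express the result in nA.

I_n = √(2qI·B)
2qI·B = 2 × 1.602×10⁻¹⁹ × 2.37×10⁻⁶ × 3.45×10⁷ = 2.62×10⁻¹⁷ A²
I_n = √(2.62×10⁻¹⁷) = 5.12×10⁻⁹ A = 5.12 nA

5.12 nA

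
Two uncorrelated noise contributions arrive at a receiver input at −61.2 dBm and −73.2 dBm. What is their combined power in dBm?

Convert to linear, add, convert back:
P₁ = 7.59×10⁻¹⁰ W, P₂ = 4.79×10⁻¹¹ W
P_tot = 8.06×10⁻¹⁰ W → 10 log₁₀(P_tot / 10⁻³) = −60.9 dBm

−60.9 dBm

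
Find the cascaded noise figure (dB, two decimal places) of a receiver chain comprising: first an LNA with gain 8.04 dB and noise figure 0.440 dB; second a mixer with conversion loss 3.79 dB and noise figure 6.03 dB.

1.98 dB

Convert to linear (a loss of L dB is a gain of −L dB): F_i = 10^(NF_i/10), G_i = 10^(G_i,dB/10)
  Stage 1: F_1 = 10^(0.440/10) = 1.107, G_1 = 10^(8.04/10) = 6.368
  Stage 2: F_2 = 10^(6.03/10) = 4.009, G_2 = 10^(−3.79/10) = 0.4178
Friis cascade:
  F = 1.107 + (4.009 − 1)/6.368 = 1.579
NF = 10 log₁₀(1.579) = 1.98 dB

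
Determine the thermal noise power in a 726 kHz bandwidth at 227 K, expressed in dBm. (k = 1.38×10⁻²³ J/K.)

P_n = kTB = 1.38×10⁻²³ × 227 × 7.26×10⁵ = 2.27×10⁻¹⁵ W
In dBm: 10 log₁₀(2.27×10⁻¹⁵ / 10⁻³) = −116.4 dBm

−116.4 dBm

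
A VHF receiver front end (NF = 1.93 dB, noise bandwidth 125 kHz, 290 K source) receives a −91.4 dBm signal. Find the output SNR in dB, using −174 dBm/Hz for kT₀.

29.7 dB

Noise floor: N = −174 + 10 log₁₀(B) + NF
10 log₁₀(1.25×10⁵) = 50.97 dB
N = −174 + 50.97 + 1.93 = −121.10 dBm
SNR = P_sig − N = −91.4 − (−121.10) = 29.70 dB → 29.7 dB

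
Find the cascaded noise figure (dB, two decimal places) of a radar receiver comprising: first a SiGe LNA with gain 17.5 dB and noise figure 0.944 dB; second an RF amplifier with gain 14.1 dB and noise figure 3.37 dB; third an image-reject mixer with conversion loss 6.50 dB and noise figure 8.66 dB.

Convert to linear (a loss of L dB is a gain of −L dB): F_i = 10^(NF_i/10), G_i = 10^(G_i,dB/10)
  Stage 1: F_1 = 10^(0.944/10) = 1.243, G_1 = 10^(17.5/10) = 56.23
  Stage 2: F_2 = 10^(3.37/10) = 2.173, G_2 = 10^(14.1/10) = 25.70
  Stage 3: F_3 = 10^(8.66/10) = 7.345, G_3 = 10^(−6.50/10) = 0.2239
Friis cascade:
  F = 1.243 + (2.173 − 1)/56.23 + (7.345 − 1)/1445 = 1.268
NF = 10 log₁₀(1.268) = 1.03 dB

1.03 dB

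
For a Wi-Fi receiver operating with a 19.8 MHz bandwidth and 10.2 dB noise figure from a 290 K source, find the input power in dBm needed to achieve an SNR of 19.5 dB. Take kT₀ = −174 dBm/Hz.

Sensitivity = −174 + 10 log₁₀(B) + NF + SNR_min
= −174 + 72.97 + 10.2 + 19.5
= −71.33 dBm → −71.3 dBm

−71.3 dBm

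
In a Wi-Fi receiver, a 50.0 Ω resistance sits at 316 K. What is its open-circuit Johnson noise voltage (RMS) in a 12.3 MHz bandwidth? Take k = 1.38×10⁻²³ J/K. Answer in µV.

V_n = √(4kTRB)
4kTRB = 4 × 1.38×10⁻²³ × 316 × 5.00×10¹ × 1.23×10⁷ = 1.07×10⁻¹¹ V²
V_n = √(1.07×10⁻¹¹) = 3.28×10⁻⁶ V = 3.28 µV

3.28 µV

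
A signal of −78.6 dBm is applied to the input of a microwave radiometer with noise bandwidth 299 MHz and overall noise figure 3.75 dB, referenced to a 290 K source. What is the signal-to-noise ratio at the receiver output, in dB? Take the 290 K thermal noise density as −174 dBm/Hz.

Noise floor: N = −174 + 10 log₁₀(B) + NF
10 log₁₀(2.99×10⁸) = 84.76 dB
N = −174 + 84.76 + 3.75 = −85.49 dBm
SNR = P_sig − N = −78.6 − (−85.49) = 6.89 dB → 6.9 dB

6.9 dB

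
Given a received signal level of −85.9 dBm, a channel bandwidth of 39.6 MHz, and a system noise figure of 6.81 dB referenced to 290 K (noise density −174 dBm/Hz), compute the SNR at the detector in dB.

Noise floor: N = −174 + 10 log₁₀(B) + NF
10 log₁₀(3.96×10⁷) = 75.98 dB
N = −174 + 75.98 + 6.81 = −91.21 dBm
SNR = P_sig − N = −85.9 − (−91.21) = 5.31 dB → 5.3 dB

5.3 dB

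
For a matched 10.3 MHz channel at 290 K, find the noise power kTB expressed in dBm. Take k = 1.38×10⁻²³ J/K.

−103.8 dBm

P_n = kTB = 1.38×10⁻²³ × 290 × 1.03×10⁷ = 4.12×10⁻¹⁴ W
In dBm: 10 log₁₀(4.12×10⁻¹⁴ / 10⁻³) = −103.8 dBm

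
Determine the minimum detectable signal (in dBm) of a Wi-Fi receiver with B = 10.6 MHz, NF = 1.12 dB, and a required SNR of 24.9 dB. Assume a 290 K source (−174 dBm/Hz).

Sensitivity = −174 + 10 log₁₀(B) + NF + SNR_min
= −174 + 70.25 + 1.12 + 24.9
= −77.73 dBm → −77.7 dBm

−77.7 dBm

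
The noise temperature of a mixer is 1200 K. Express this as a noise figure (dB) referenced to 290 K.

F = 1 + T_e/T₀ = 1 + 1200/290 = 5.13793
NF = 10 log₁₀(5.13793) = 7.11 dB

7.11 dB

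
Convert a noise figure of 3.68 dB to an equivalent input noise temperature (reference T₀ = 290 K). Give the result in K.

F = 10^(3.68/10) = 2.33346
T_e = (F − 1)·T₀ = (2.33346 − 1) × 290 = 387 K

387 K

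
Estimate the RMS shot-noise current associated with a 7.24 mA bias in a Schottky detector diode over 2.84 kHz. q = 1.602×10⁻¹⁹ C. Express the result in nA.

I_n = √(2qI·B)
2qI·B = 2 × 1.602×10⁻¹⁹ × 7.24×10⁻³ × 2.84×10³ = 6.59×10⁻¹⁸ A²
I_n = √(6.59×10⁻¹⁸) = 2.57×10⁻⁹ A = 2.57 nA

2.57 nA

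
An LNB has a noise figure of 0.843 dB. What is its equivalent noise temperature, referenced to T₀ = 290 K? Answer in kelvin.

F = 10^(0.843/10) = 1.21423
T_e = (F − 1)·T₀ = (1.21423 − 1) × 290 = 62.1 K

62.1 K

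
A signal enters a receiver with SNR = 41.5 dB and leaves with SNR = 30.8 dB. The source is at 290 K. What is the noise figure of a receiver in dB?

NF (dB) = SNR_in(dB) − SNR_out(dB) when the source is at T₀
NF = 41.5 − 30.8 = 10.7 dB

10.7 dB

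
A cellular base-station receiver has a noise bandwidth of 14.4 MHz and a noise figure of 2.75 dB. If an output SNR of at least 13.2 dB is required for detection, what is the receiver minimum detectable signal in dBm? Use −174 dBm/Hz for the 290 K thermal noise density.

−86.5 dBm

Sensitivity = −174 + 10 log₁₀(B) + NF + SNR_min
= −174 + 71.58 + 2.75 + 13.2
= −86.47 dBm → −86.5 dBm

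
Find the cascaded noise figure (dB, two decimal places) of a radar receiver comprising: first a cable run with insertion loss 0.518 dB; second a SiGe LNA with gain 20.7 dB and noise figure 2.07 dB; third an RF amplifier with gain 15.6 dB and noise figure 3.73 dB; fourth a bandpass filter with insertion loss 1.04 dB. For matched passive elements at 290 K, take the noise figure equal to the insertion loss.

Convert to linear (a loss of L dB is a gain of −L dB): F_i = 10^(NF_i/10), G_i = 10^(G_i,dB/10)
  Stage 1: F_1 = 10^(0.518/10) = 1.127, G_1 = 10^(−0.518/10) = 0.8876
  Stage 2: F_2 = 10^(2.07/10) = 1.611, G_2 = 10^(20.7/10) = 117.5
  Stage 3: F_3 = 10^(3.73/10) = 2.360, G_3 = 10^(15.6/10) = 36.31
  Stage 4: F_4 = 10^(1.04/10) = 1.271, G_4 = 10^(−1.04/10) = 0.7870
Friis cascade:
  F = 1.127 + (1.611 − 1)/0.8876 + (2.360 − 1)/104.3 + (1.271 − 1)/3786 = 1.828
NF = 10 log₁₀(1.828) = 2.62 dB

2.62 dB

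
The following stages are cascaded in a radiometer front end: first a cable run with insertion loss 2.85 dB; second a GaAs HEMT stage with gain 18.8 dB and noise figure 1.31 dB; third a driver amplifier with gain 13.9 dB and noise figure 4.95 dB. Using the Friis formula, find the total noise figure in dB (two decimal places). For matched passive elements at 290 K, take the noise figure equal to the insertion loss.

Convert to linear (a loss of L dB is a gain of −L dB): F_i = 10^(NF_i/10), G_i = 10^(G_i,dB/10)
  Stage 1: F_1 = 10^(2.85/10) = 1.928, G_1 = 10^(−2.85/10) = 0.5188
  Stage 2: F_2 = 10^(1.31/10) = 1.352, G_2 = 10^(18.8/10) = 75.86
  Stage 3: F_3 = 10^(4.95/10) = 3.126, G_3 = 10^(13.9/10) = 24.55
Friis cascade:
  F = 1.928 + (1.352 − 1)/0.5188 + (3.126 − 1)/39.36 = 2.660
NF = 10 log₁₀(2.660) = 4.25 dB

4.25 dB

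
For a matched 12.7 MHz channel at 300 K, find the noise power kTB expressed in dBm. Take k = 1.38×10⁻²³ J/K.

P_n = kTB = 1.38×10⁻²³ × 300 × 1.27×10⁷ = 5.26×10⁻¹⁴ W
In dBm: 10 log₁₀(5.26×10⁻¹⁴ / 10⁻³) = −102.8 dBm

−102.8 dBm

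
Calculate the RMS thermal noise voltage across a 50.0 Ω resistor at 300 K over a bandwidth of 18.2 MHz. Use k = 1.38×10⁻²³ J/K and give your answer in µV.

3.88 µV

V_n = √(4kTRB)
4kTRB = 4 × 1.38×10⁻²³ × 300 × 5.00×10¹ × 1.82×10⁷ = 1.51×10⁻¹¹ V²
V_n = √(1.51×10⁻¹¹) = 3.88×10⁻⁶ V = 3.88 µV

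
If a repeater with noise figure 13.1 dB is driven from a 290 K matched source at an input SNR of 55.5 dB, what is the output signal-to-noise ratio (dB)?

42.4 dB

By definition F = SNR_in/SNR_out, so in dB: SNR_out = SNR_in − NF
SNR_out = 55.5 − 13.1 = 42.4 dB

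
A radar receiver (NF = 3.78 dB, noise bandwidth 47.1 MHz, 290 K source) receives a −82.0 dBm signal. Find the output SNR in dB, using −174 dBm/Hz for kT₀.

11.5 dB

Noise floor: N = −174 + 10 log₁₀(B) + NF
10 log₁₀(4.71×10⁷) = 76.73 dB
N = −174 + 76.73 + 3.78 = −93.49 dBm
SNR = P_sig − N = −82.0 − (−93.49) = 11.49 dB → 11.5 dB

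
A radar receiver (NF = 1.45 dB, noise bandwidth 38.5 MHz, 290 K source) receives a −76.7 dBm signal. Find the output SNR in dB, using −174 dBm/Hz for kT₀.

Noise floor: N = −174 + 10 log₁₀(B) + NF
10 log₁₀(3.85×10⁷) = 75.85 dB
N = −174 + 75.85 + 1.45 = −96.70 dBm
SNR = P_sig − N = −76.7 − (−96.70) = 20.00 dB → 20.0 dB

20.0 dB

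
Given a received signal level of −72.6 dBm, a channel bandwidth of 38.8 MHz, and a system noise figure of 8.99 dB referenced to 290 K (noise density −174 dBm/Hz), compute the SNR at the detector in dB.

Noise floor: N = −174 + 10 log₁₀(B) + NF
10 log₁₀(3.88×10⁷) = 75.89 dB
N = −174 + 75.89 + 8.99 = −89.12 dBm
SNR = P_sig − N = −72.6 − (−89.12) = 16.52 dB → 16.5 dB

16.5 dB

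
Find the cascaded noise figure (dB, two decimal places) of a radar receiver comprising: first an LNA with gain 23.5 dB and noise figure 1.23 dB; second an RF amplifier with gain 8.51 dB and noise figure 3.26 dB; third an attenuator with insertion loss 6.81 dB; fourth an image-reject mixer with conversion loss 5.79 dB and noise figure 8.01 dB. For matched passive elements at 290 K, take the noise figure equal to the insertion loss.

Convert to linear (a loss of L dB is a gain of −L dB): F_i = 10^(NF_i/10), G_i = 10^(G_i,dB/10)
  Stage 1: F_1 = 10^(1.23/10) = 1.327, G_1 = 10^(23.5/10) = 223.9
  Stage 2: F_2 = 10^(3.26/10) = 2.118, G_2 = 10^(8.51/10) = 7.096
  Stage 3: F_3 = 10^(6.81/10) = 4.797, G_3 = 10^(−6.81/10) = 0.2084
  Stage 4: F_4 = 10^(8.01/10) = 6.324, G_4 = 10^(−5.79/10) = 0.2636
Friis cascade:
  F = 1.327 + (2.118 − 1)/223.9 + (4.797 − 1)/1589 + (6.324 − 1)/331.1 = 1.351
NF = 10 log₁₀(1.351) = 1.31 dB

1.31 dB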